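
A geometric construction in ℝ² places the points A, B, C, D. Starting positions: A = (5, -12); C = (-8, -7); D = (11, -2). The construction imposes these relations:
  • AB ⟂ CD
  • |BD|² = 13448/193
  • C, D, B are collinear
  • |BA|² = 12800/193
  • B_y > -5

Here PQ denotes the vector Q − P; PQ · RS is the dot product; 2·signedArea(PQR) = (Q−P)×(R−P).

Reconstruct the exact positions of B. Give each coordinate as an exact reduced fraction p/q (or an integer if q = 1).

B = (565/193, -796/193)

1. B_x = 565/193  [C, D, B are collinear ∩ AB ⟂ CD]
2. B_y = -796/193  [C, D, B are collinear ∩ AB ⟂ CD]
   → B = (565/193, -796/193)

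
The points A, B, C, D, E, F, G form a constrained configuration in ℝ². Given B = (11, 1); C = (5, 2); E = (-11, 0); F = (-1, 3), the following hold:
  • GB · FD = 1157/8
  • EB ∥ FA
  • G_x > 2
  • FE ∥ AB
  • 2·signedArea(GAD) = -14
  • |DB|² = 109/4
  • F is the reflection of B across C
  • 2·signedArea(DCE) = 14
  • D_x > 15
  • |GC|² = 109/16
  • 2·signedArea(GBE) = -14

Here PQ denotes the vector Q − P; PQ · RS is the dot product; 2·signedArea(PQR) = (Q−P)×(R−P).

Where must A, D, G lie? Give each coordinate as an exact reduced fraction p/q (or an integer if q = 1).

1. A_x = 21  [FE ∥ AB ∩ EB ∥ FA]
2. A_y = 4  [FE ∥ AB ∩ EB ∥ FA]
   → A = (21, 4)
3. D_x = 16  [line 2·x + -16·y + 8 = 0 ∩ |DB|² = 109/4]
4. D_y = 5/2  [line 2·x + -16·y + 8 = 0 ∩ |DB|² = 109/4]
   → D = (16, 5/2)
5. G_x = 5/2  [2·signedArea(GAD) = -14 ∩ GB · FD = 1157/8]
6. G_y = 5/4  [2·signedArea(GAD) = -14 ∩ GB · FD = 1157/8]
   → G = (5/2, 5/4)

A = (21, 4)
D = (16, 5/2)
G = (5/2, 5/4)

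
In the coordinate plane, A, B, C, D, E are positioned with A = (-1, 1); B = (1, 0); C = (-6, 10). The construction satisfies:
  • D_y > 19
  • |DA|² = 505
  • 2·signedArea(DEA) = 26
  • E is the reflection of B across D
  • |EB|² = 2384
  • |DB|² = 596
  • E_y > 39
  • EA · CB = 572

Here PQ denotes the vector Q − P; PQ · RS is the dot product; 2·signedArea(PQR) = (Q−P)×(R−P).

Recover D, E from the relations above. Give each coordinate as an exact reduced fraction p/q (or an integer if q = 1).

D = (-13, 20)
E = (-27, 40)

1. E_x = -27  [line -7·x + 10·y + -589 = 0 ∩ |EB|² = 2384]
2. E_y = 40  [line -7·x + 10·y + -589 = 0 ∩ |EB|² = 2384]
   → E = (-27, 40)
3. D_x = -13  [2·signedArea(DEA) = 26 ∩ E is the reflection of B across D]
4. D_y = 20  [2·signedArea(DEA) = 26 ∩ E is the reflection of B across D]
   → D = (-13, 20)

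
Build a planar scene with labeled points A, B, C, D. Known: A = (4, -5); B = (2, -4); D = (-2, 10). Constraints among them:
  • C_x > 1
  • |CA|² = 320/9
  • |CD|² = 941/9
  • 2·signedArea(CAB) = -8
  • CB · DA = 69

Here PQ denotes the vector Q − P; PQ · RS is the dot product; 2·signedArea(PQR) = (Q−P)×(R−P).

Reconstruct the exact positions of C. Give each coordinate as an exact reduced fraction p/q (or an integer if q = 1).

1. C_x = 4/3  [2·signedArea(CAB) = -8 ∩ CB · DA = 69]
2. C_y = 1/3  [2·signedArea(CAB) = -8 ∩ CB · DA = 69]
   → C = (4/3, 1/3)

C = (4/3, 1/3)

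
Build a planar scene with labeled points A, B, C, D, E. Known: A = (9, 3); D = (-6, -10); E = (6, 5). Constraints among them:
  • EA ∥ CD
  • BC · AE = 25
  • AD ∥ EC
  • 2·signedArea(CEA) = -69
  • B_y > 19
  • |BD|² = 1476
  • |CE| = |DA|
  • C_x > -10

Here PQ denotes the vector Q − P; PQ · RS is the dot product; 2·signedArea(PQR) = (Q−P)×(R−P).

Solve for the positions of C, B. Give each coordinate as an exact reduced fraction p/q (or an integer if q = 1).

1. C_x = -9  [EA ∥ CD ∩ AD ∥ EC]
2. C_y = -8  [EA ∥ CD ∩ AD ∥ EC]
   → C = (-9, -8)
3. B_x = 18  [line 3·x + -2·y + -14 = 0 ∩ |BD|² = 1476]
4. B_y = 20  [line 3·x + -2·y + -14 = 0 ∩ |BD|² = 1476]
   → B = (18, 20)

B = (18, 20)
C = (-9, -8)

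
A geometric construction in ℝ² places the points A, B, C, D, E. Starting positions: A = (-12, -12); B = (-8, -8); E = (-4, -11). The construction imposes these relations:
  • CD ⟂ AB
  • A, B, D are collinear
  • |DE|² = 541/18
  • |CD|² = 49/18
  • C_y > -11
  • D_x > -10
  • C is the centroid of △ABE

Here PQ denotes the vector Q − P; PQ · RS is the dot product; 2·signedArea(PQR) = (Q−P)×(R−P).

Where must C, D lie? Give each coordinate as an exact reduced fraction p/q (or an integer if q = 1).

1. C_x = -8  [C is the centroid of △ABE]
2. C_y = -31/3  [C is the centroid of △ABE]
   → C = (-8, -31/3)
3. D_x = -55/6  [A, B, D are collinear ∩ CD ⟂ AB]
4. D_y = -55/6  [A, B, D are collinear ∩ CD ⟂ AB]
   → D = (-55/6, -55/6)

C = (-8, -31/3)
D = (-55/6, -55/6)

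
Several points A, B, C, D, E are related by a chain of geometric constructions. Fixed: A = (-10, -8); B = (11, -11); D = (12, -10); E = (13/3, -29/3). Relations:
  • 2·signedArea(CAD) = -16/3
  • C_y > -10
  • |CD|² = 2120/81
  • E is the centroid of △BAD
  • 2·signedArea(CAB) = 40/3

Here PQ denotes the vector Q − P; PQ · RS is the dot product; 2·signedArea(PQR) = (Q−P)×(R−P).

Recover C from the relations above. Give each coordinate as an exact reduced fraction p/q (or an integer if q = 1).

C = (62/9, -88/9)

1. C_x = 62/9  [2·signedArea(CAB) = 40/3 ∩ 2·signedArea(CAD) = -16/3]
2. C_y = -88/9  [2·signedArea(CAB) = 40/3 ∩ 2·signedArea(CAD) = -16/3]
   → C = (62/9, -88/9)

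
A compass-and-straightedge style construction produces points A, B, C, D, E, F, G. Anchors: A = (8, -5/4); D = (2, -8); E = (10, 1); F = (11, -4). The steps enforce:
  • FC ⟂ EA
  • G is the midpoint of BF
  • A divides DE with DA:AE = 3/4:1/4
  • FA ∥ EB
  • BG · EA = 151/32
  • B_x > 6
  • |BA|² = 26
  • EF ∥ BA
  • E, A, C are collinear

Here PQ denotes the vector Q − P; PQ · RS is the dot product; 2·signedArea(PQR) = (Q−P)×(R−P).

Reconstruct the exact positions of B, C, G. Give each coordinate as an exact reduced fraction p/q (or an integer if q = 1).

1. B_x = 7  [EF ∥ BA ∩ FA ∥ EB]
2. B_y = 15/4  [EF ∥ BA ∩ FA ∥ EB]
   → B = (7, 15/4)
3. C_x = 1154/145  [E, A, C are collinear ∩ FC ⟂ EA]
4. C_y = -188/145  [E, A, C are collinear ∩ FC ⟂ EA]
   → C = (1154/145, -188/145)
5. G_x = 9  [G is the midpoint of BF]
6. G_y = -1/8  [G is the midpoint of BF]
   → G = (9, -1/8)

B = (7, 15/4)
C = (1154/145, -188/145)
G = (9, -1/8)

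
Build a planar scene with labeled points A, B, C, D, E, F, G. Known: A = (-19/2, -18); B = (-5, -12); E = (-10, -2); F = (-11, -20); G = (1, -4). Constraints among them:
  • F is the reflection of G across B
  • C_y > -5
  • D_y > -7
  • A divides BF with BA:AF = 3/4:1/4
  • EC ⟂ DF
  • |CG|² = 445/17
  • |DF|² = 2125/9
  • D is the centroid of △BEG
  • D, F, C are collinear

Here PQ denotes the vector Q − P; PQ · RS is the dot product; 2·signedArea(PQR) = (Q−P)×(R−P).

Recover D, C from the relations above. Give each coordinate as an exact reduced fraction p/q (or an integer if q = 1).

1. D_x = -14/3  [D is the centroid of △BEG]
2. D_y = -6  [D is the centroid of △BEG]
   → D = (-14/3, -6)
3. C_x = -346/85  [D, F, C are collinear ∩ EC ⟂ DF]
4. C_y = -398/85  [D, F, C are collinear ∩ EC ⟂ DF]
   → C = (-346/85, -398/85)

C = (-346/85, -398/85)
D = (-14/3, -6)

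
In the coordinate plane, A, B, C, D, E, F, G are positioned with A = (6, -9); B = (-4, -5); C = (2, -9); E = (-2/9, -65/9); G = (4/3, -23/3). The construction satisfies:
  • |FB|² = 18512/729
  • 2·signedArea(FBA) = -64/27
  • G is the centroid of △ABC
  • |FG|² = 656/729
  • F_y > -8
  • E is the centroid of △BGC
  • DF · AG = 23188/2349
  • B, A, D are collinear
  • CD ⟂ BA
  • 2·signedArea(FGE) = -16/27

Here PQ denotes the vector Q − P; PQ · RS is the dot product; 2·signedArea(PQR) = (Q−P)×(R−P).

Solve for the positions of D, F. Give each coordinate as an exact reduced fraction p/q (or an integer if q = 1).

D = (74/29, -221/29)
F = (16/27, -191/27)

1. D_x = 74/29  [B, A, D are collinear ∩ CD ⟂ BA]
2. D_y = -221/29  [B, A, D are collinear ∩ CD ⟂ BA]
   → D = (74/29, -221/29)
3. F_x = 16/27  [2·signedArea(FBA) = -64/27 ∩ 2·signedArea(FGE) = -16/27]
4. F_y = -191/27  [2·signedArea(FBA) = -64/27 ∩ 2·signedArea(FGE) = -16/27]
   → F = (16/27, -191/27)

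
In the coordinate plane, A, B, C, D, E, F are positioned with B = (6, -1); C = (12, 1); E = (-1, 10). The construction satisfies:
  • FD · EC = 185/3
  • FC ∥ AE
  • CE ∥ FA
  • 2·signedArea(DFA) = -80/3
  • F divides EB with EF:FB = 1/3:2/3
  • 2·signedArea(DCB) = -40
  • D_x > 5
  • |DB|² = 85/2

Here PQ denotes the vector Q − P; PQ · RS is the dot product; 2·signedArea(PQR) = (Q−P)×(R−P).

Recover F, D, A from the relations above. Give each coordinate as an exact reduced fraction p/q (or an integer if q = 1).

1. F_x = 4/3  [F divides EB with EF:FB = 1/3:2/3]
2. F_y = 19/3  [F divides EB with EF:FB = 1/3:2/3]
   → F = (4/3, 19/3)
3. D_x = 11/2  [FD · EC = 185/3 ∩ 2·signedArea(DCB) = -40]
4. D_y = 11/2  [FD · EC = 185/3 ∩ 2·signedArea(DCB) = -40]
   → D = (11/2, 11/2)
5. A_x = -35/3  [2·signedArea(DFA) = -80/3 ∩ FC ∥ AE]
6. A_y = 46/3  [2·signedArea(DFA) = -80/3 ∩ FC ∥ AE]
   → A = (-35/3, 46/3)

A = (-35/3, 46/3)
D = (11/2, 11/2)
F = (4/3, 19/3)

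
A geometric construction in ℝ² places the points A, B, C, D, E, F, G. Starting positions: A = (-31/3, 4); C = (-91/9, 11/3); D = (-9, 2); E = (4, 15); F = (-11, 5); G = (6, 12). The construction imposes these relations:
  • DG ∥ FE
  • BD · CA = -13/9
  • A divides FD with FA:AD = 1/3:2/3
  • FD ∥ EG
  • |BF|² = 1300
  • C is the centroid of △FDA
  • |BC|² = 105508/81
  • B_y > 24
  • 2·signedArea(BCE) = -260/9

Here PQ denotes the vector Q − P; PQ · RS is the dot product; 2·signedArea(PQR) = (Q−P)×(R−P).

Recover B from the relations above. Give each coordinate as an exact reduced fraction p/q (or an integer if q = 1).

1. B_x = 19  [BD · CA = -13/9 ∩ 2·signedArea(BCE) = -260/9]
2. B_y = 25  [BD · CA = -13/9 ∩ 2·signedArea(BCE) = -260/9]
   → B = (19, 25)

B = (19, 25)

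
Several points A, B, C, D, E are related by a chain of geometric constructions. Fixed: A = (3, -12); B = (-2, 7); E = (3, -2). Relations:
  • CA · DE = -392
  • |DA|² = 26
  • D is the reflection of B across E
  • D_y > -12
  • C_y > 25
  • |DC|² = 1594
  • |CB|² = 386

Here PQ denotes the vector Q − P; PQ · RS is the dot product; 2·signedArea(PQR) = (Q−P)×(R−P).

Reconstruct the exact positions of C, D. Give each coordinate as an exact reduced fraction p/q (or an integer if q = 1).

1. D_x = 8  [D is the reflection of B across E]
2. D_y = -11  [D is the reflection of B across E]
   → D = (8, -11)
3. C_x = -7  [line 5·x + -9·y + 269 = 0 ∩ |CB|² = 386]
4. C_y = 26  [line 5·x + -9·y + 269 = 0 ∩ |CB|² = 386]
   → C = (-7, 26)

C = (-7, 26)
D = (8, -11)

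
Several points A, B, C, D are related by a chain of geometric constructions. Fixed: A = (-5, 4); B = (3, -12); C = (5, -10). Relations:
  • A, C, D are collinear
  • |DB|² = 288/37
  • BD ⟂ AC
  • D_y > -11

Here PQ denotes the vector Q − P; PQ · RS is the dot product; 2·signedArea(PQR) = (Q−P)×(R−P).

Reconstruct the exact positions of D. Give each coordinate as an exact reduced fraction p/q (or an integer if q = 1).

1. D_x = 195/37  [A, C, D are collinear ∩ BD ⟂ AC]
2. D_y = -384/37  [A, C, D are collinear ∩ BD ⟂ AC]
   → D = (195/37, -384/37)

D = (195/37, -384/37)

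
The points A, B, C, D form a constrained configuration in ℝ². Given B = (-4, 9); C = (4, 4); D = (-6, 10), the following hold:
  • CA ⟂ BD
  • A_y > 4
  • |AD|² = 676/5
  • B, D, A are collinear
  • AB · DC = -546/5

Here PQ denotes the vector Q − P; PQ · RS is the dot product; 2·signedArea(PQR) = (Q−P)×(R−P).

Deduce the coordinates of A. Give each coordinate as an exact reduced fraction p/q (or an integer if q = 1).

A = (22/5, 24/5)

1. A_x = 22/5  [B, D, A are collinear ∩ CA ⟂ BD]
2. A_y = 24/5  [B, D, A are collinear ∩ CA ⟂ BD]
   → A = (22/5, 24/5)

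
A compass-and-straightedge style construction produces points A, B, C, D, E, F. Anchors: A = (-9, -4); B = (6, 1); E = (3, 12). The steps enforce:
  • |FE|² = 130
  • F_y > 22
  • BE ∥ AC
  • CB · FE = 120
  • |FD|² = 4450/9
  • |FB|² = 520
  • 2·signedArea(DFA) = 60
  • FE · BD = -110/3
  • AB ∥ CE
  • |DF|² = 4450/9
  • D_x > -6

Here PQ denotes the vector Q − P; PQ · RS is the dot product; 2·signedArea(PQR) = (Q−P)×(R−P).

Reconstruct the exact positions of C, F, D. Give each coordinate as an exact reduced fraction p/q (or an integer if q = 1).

C = (-12, 7)
D = (-5, 4/3)
F = (0, 23)

1. C_x = -12  [AB ∥ CE ∩ BE ∥ AC]
2. C_y = 7  [AB ∥ CE ∩ BE ∥ AC]
   → C = (-12, 7)
3. F_x = 0  [line -18·x + 6·y + -138 = 0 ∩ |FE|² = 130]
4. F_y = 23  [line -18·x + 6·y + -138 = 0 ∩ |FE|² = 130]
   → F = (0, 23)
5. D_x = -5  [FE · BD = -110/3 ∩ 2·signedArea(DFA) = 60]
6. D_y = 4/3  [FE · BD = -110/3 ∩ 2·signedArea(DFA) = 60]
   → D = (-5, 4/3)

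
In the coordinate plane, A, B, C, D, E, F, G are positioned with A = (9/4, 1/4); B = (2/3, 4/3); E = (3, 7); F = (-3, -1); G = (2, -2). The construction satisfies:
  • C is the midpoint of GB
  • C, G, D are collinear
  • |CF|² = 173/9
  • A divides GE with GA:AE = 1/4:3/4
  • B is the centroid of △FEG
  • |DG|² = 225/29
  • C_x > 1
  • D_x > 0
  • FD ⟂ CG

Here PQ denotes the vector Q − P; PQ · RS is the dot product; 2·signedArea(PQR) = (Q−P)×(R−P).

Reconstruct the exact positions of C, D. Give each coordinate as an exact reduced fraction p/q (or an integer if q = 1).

C = (4/3, -1/3)
D = (28/29, 17/29)

1. C_x = 4/3  [C is the midpoint of GB]
2. C_y = -1/3  [C is the midpoint of GB]
   → C = (4/3, -1/3)
3. D_x = 28/29  [C, G, D are collinear ∩ FD ⟂ CG]
4. D_y = 17/29  [C, G, D are collinear ∩ FD ⟂ CG]
   → D = (28/29, 17/29)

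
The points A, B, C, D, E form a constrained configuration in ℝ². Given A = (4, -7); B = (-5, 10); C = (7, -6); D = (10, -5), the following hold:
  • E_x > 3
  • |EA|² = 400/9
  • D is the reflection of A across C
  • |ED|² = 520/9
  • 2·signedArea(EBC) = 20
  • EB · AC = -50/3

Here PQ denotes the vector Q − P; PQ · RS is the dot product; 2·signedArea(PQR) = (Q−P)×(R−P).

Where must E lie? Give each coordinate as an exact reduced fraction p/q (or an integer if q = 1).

1. E_x = 4  [2·signedArea(EBC) = 20 ∩ EB · AC = -50/3]
2. E_y = -1/3  [2·signedArea(EBC) = 20 ∩ EB · AC = -50/3]
   → E = (4, -1/3)

E = (4, -1/3)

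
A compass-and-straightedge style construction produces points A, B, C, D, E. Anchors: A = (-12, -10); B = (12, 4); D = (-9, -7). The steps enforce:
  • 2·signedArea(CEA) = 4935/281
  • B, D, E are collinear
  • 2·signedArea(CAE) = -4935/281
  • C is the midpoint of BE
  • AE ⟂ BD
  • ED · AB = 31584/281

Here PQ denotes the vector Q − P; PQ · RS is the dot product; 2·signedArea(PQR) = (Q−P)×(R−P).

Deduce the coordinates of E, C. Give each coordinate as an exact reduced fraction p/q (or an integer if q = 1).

C = (-165/562, -1371/562)
E = (-3537/281, -2495/281)

1. E_x = -3537/281  [B, D, E are collinear ∩ AE ⟂ BD]
2. E_y = -2495/281  [B, D, E are collinear ∩ AE ⟂ BD]
   → E = (-3537/281, -2495/281)
3. C_x = -165/562  [C is the midpoint of BE]
4. C_y = -1371/562  [C is the midpoint of BE]
   → C = (-165/562, -1371/562)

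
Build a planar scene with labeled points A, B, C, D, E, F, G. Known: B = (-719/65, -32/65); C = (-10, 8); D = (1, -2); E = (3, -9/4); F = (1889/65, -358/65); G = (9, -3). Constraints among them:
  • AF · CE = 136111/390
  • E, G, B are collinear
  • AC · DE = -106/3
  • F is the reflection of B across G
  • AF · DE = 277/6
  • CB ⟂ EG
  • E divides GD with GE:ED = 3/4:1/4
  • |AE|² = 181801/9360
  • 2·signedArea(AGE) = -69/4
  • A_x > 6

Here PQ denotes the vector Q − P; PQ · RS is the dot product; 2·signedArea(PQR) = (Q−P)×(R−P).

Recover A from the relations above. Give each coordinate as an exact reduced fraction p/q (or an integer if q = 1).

A = (1304/195, 32/195)

1. A_x = 1304/195  [2·signedArea(AGE) = -69/4 ∩ AF · DE = 277/6]
2. A_y = 32/195  [2·signedArea(AGE) = -69/4 ∩ AF · DE = 277/6]
   → A = (1304/195, 32/195)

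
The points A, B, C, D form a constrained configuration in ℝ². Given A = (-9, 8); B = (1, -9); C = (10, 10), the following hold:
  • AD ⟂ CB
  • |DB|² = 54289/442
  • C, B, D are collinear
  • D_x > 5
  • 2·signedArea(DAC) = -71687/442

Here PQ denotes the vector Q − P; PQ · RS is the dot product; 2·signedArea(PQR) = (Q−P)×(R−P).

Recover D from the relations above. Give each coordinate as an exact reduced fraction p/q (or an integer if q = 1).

1. D_x = 2539/442  [C, B, D are collinear ∩ AD ⟂ CB]
2. D_y = 449/442  [C, B, D are collinear ∩ AD ⟂ CB]
   → D = (2539/442, 449/442)

D = (2539/442, 449/442)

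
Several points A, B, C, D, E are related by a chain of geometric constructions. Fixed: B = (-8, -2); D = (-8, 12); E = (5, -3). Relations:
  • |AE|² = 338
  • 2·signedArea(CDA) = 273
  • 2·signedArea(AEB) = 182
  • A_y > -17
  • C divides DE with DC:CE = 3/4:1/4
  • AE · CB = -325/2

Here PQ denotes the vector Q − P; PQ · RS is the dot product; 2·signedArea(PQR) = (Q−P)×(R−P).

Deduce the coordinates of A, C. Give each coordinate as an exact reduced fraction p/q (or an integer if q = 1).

1. A_x = -8  [line -1·x + -13·y + -216 = 0 ∩ |AE|² = 338]
2. A_y = -16  [line -1·x + -13·y + -216 = 0 ∩ |AE|² = 338]
   → A = (-8, -16)
3. C_x = 7/4  [C divides DE with DC:CE = 3/4:1/4]
4. C_y = 3/4  [C divides DE with DC:CE = 3/4:1/4]
   → C = (7/4, 3/4)

A = (-8, -16)
C = (7/4, 3/4)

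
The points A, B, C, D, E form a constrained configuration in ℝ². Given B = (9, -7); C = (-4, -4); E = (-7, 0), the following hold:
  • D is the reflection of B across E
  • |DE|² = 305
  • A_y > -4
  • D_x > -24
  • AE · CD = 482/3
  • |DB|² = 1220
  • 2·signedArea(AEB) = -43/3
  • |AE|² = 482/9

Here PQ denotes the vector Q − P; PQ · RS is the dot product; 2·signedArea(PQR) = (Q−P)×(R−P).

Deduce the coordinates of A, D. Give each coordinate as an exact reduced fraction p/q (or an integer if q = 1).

A = (-2/3, -11/3)
D = (-23, 7)

1. D_x = -23  [D is the reflection of B across E]
2. D_y = 7  [D is the reflection of B across E]
   → D = (-23, 7)
3. A_x = -2/3  [AE · CD = 482/3 ∩ 2·signedArea(AEB) = -43/3]
4. A_y = -11/3  [AE · CD = 482/3 ∩ 2·signedArea(AEB) = -43/3]
   → A = (-2/3, -11/3)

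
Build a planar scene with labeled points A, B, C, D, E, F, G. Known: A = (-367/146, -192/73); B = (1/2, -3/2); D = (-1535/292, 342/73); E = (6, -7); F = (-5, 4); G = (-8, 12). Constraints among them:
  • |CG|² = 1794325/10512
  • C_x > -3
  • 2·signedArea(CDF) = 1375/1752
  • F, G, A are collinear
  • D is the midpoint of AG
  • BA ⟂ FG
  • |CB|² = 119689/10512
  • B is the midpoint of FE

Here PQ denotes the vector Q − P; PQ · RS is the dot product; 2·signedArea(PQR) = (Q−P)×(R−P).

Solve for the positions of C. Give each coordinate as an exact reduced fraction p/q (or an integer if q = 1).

1. C_x = -2123/876  [line 50/73·x + 75/292·y + 2825/1752 = 0 ∩ |CG|² = 1794325/10512]
2. C_y = 27/146  [line 50/73·x + 75/292·y + 2825/1752 = 0 ∩ |CG|² = 1794325/10512]
   → C = (-2123/876, 27/146)

C = (-2123/876, 27/146)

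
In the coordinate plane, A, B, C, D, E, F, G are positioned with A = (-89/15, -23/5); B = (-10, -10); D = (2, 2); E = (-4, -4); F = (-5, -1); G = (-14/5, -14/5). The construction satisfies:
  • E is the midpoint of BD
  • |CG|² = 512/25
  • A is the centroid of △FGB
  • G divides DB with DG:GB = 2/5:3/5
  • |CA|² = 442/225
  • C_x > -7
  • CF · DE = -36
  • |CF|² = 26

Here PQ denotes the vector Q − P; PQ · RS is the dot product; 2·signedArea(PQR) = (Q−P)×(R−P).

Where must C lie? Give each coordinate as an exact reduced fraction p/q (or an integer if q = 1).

1. C_x = -6  [line 6·x + 6·y + 72 = 0 ∩ |CF|² = 26]
2. C_y = -6  [line 6·x + 6·y + 72 = 0 ∩ |CF|² = 26]
   → C = (-6, -6)

C = (-6, -6)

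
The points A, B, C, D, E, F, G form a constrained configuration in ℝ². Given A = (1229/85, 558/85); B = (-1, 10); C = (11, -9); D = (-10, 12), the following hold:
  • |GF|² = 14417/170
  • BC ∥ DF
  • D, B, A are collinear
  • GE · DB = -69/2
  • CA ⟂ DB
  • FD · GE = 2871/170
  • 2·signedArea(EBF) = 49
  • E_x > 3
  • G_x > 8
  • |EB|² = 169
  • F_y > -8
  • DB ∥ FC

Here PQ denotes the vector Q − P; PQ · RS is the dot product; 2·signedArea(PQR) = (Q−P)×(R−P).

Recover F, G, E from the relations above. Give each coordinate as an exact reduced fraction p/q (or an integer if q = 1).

1. F_x = 2  [DB ∥ FC ∩ BC ∥ DF]
2. F_y = -7  [DB ∥ FC ∩ BC ∥ DF]
   → F = (2, -7)
3. E_x = 4  [line 17·x + 3·y + -62 = 0 ∩ |EB|² = 169]
4. E_y = -2  [line 17·x + 3·y + -62 = 0 ∩ |EB|² = 169]
   → E = (4, -2)
5. G_x = 1399/170  [GE · DB = -69/2 ∩ FD · GE = 2871/170]
6. G_y = -37/170  [GE · DB = -69/2 ∩ FD · GE = 2871/170]
   → G = (1399/170, -37/170)

E = (4, -2)
F = (2, -7)
G = (1399/170, -37/170)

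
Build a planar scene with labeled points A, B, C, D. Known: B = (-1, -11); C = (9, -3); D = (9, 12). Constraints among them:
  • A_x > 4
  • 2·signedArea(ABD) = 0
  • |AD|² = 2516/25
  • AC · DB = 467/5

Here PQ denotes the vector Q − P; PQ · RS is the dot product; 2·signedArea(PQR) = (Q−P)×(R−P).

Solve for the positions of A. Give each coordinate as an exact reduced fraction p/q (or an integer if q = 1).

A = (5, 14/5)

1. A_x = 5  [2·signedArea(ABD) = 0 ∩ AC · DB = 467/5]
2. A_y = 14/5  [2·signedArea(ABD) = 0 ∩ AC · DB = 467/5]
   → A = (5, 14/5)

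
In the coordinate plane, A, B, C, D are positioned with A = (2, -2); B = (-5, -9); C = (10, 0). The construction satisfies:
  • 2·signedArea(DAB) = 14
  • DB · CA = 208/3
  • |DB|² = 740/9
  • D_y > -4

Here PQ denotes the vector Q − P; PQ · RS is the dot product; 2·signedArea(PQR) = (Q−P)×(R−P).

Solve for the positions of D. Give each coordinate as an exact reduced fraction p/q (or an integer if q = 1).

D = (7/3, -11/3)

1. D_x = 7/3  [2·signedArea(DAB) = 14 ∩ DB · CA = 208/3]
2. D_y = -11/3  [2·signedArea(DAB) = 14 ∩ DB · CA = 208/3]
   → D = (7/3, -11/3)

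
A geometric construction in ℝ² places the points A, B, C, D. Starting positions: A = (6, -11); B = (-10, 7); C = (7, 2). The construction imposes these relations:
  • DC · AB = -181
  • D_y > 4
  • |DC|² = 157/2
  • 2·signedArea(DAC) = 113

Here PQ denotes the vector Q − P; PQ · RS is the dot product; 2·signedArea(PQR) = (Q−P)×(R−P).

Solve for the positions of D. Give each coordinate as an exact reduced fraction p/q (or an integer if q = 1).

D = (-3/2, 9/2)

1. D_x = -3/2  [DC · AB = -181 ∩ 2·signedArea(DAC) = 113]
2. D_y = 9/2  [DC · AB = -181 ∩ 2·signedArea(DAC) = 113]
   → D = (-3/2, 9/2)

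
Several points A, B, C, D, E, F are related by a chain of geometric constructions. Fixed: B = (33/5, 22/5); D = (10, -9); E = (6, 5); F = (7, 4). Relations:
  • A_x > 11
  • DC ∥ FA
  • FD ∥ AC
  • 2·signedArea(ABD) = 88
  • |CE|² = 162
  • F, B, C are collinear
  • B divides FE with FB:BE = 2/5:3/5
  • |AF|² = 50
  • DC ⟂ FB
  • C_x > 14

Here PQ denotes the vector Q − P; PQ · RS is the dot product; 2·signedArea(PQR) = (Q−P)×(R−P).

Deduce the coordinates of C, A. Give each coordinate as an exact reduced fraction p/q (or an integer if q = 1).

A = (12, 9)
C = (15, -4)

1. C_x = 15  [F, B, C are collinear ∩ DC ⟂ FB]
2. C_y = -4  [F, B, C are collinear ∩ DC ⟂ FB]
   → C = (15, -4)
3. A_x = 12  [FD ∥ AC ∩ DC ∥ FA]
4. A_y = 9  [FD ∥ AC ∩ DC ∥ FA]
   → A = (12, 9)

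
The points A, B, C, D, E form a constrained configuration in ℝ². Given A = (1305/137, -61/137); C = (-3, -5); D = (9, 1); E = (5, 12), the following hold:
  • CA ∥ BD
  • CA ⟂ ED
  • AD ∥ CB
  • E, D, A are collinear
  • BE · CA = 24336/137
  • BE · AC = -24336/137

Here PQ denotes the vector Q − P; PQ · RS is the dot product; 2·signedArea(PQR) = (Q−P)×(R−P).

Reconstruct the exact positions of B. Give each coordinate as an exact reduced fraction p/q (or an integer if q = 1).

1. B_x = -483/137  [CA ∥ BD ∩ AD ∥ CB]
2. B_y = -487/137  [CA ∥ BD ∩ AD ∥ CB]
   → B = (-483/137, -487/137)

B = (-483/137, -487/137)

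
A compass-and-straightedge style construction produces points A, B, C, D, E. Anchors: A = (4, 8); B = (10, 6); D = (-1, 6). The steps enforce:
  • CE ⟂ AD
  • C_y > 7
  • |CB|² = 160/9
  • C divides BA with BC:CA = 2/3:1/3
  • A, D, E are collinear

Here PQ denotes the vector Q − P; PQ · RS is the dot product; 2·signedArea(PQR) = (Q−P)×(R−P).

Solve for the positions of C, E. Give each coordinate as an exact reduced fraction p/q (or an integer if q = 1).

C = (6, 22/3)
E = (478/87, 748/87)

1. C_x = 6  [C divides BA with BC:CA = 2/3:1/3]
2. C_y = 22/3  [C divides BA with BC:CA = 2/3:1/3]
   → C = (6, 22/3)
3. E_x = 478/87  [A, D, E are collinear ∩ CE ⟂ AD]
4. E_y = 748/87  [A, D, E are collinear ∩ CE ⟂ AD]
   → E = (478/87, 748/87)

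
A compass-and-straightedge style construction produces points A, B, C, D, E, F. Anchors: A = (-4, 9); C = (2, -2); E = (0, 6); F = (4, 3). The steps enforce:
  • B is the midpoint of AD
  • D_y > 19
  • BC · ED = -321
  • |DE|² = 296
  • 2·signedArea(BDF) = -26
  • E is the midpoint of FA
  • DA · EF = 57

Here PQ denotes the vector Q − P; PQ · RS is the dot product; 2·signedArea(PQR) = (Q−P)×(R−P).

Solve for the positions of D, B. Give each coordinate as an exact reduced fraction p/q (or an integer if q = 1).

B = (-7, 29/2)
D = (-10, 20)

1. D_x = -10  [line -4·x + 3·y + -100 = 0 ∩ |DE|² = 296]
2. D_y = 20  [line -4·x + 3·y + -100 = 0 ∩ |DE|² = 296]
   → D = (-10, 20)
3. B_x = -7  [B is the midpoint of AD]
4. B_y = 29/2  [B is the midpoint of AD]
   → B = (-7, 29/2)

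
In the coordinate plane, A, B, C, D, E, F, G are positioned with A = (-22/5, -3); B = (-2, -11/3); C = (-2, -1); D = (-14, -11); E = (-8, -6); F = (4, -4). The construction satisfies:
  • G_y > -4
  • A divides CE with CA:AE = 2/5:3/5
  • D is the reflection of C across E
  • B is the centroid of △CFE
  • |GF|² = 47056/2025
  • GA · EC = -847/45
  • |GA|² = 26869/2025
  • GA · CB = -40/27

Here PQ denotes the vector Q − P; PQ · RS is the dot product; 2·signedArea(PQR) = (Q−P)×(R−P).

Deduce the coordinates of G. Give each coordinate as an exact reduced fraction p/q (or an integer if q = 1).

G = (-4/5, -32/9)

1. G_x = -4/5  [GA · CB = -40/27 ∩ GA · EC = -847/45]
2. G_y = -32/9  [GA · CB = -40/27 ∩ GA · EC = -847/45]
   → G = (-4/5, -32/9)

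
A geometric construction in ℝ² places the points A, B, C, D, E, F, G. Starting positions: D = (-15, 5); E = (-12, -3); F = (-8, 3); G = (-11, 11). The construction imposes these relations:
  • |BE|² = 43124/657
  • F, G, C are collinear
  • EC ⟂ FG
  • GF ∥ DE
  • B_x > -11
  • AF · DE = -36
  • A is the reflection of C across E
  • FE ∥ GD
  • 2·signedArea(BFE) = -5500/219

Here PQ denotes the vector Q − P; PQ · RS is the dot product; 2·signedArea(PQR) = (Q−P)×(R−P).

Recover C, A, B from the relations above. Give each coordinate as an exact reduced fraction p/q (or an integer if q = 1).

1. C_x = -476/73  [F, G, C are collinear ∩ EC ⟂ FG]
2. C_y = -69/73  [F, G, C are collinear ∩ EC ⟂ FG]
   → C = (-476/73, -69/73)
3. A_x = -1276/73  [A is the reflection of C across E]
4. A_y = -369/73  [A is the reflection of C across E]
   → A = (-1276/73, -369/73)
5. B_x = -2374/219  [line 6·x + -4·y + 18640/219 = 0 ∩ |BE|² = 43124/657]
6. B_y = 1099/219  [line 6·x + -4·y + 18640/219 = 0 ∩ |BE|² = 43124/657]
   → B = (-2374/219, 1099/219)

A = (-1276/73, -369/73)
B = (-2374/219, 1099/219)
C = (-476/73, -69/73)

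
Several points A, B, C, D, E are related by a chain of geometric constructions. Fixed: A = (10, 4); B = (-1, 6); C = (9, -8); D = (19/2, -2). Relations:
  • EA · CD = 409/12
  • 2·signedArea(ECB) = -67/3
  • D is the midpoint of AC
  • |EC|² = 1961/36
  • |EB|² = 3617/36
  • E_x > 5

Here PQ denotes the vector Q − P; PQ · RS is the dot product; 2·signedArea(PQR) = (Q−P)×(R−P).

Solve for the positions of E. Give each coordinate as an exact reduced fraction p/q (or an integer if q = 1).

1. E_x = 35/6  [EA · CD = 409/12 ∩ 2·signedArea(ECB) = -67/3]
2. E_y = -4/3  [EA · CD = 409/12 ∩ 2·signedArea(ECB) = -67/3]
   → E = (35/6, -4/3)

E = (35/6, -4/3)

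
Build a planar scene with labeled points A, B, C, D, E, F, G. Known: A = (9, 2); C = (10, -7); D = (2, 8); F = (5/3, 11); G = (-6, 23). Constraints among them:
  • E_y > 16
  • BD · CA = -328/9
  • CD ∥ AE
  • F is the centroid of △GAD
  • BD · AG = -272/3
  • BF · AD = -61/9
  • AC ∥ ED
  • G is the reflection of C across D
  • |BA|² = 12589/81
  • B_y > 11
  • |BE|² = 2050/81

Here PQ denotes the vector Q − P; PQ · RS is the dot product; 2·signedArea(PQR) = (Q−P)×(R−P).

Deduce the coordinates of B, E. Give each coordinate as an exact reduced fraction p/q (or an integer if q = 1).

B = (14/9, 12)
E = (1, 17)

1. B_x = 14/9  [BD · CA = -328/9 ∩ BD · AG = -272/3]
2. B_y = 12  [BD · CA = -328/9 ∩ BD · AG = -272/3]
   → B = (14/9, 12)
3. E_x = 1  [AC ∥ ED ∩ CD ∥ AE]
4. E_y = 17  [AC ∥ ED ∩ CD ∥ AE]
   → E = (1, 17)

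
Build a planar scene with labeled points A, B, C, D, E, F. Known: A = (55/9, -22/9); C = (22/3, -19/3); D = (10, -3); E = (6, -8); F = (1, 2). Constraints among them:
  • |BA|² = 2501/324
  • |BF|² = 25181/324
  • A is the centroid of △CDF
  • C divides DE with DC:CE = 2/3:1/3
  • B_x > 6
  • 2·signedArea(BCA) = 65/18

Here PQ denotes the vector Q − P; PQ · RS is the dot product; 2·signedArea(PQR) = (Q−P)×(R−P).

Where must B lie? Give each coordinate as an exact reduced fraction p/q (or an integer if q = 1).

B = (109/18, -47/9)

1. B_x = 109/18  [line -35/9·x + -11/9·y + 103/6 = 0 ∩ |BA|² = 2501/324]
2. B_y = -47/9  [line -35/9·x + -11/9·y + 103/6 = 0 ∩ |BA|² = 2501/324]
   → B = (109/18, -47/9)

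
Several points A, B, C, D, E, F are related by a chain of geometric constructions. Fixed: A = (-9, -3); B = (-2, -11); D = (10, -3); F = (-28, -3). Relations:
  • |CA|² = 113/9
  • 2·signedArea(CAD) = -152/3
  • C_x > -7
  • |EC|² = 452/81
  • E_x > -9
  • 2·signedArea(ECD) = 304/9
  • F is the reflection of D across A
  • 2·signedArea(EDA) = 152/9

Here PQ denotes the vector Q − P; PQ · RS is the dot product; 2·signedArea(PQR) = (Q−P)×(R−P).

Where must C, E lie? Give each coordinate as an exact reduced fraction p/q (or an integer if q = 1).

C = (-20/3, -17/3)
E = (-74/9, -35/9)

1. C_y = -17/3  [2·signedArea(CAD) = -152/3]
2. C_x = -20/3  [|CA|² = 113/9]
   → C = (-20/3, -17/3)
3. E_x = -74/9  [2·signedArea(EDA) = 152/9 ∩ 2·signedArea(ECD) = 304/9]
4. E_y = -35/9  [2·signedArea(EDA) = 152/9 ∩ 2·signedArea(ECD) = 304/9]
   → E = (-74/9, -35/9)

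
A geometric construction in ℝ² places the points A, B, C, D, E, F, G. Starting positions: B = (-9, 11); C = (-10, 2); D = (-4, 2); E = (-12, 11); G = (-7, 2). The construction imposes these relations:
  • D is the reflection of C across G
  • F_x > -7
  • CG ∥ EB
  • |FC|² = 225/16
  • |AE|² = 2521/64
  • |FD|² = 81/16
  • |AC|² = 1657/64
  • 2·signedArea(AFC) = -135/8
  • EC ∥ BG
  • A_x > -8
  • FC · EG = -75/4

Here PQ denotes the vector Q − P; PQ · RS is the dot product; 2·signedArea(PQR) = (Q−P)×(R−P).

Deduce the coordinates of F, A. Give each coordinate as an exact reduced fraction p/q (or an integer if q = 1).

1. F_x = -25/4  [line -5·x + 9·y + -197/4 = 0 ∩ |FC|² = 225/16]
2. F_y = 2  [line -5·x + 9·y + -197/4 = 0 ∩ |FC|² = 225/16]
   → F = (-25/4, 2)
3. A_y = 13/2  [2·signedArea(AFC) = -135/8]
4. A_x = -61/8  [|AC|² = 1657/64]
   → A = (-61/8, 13/2)

A = (-61/8, 13/2)
F = (-25/4, 2)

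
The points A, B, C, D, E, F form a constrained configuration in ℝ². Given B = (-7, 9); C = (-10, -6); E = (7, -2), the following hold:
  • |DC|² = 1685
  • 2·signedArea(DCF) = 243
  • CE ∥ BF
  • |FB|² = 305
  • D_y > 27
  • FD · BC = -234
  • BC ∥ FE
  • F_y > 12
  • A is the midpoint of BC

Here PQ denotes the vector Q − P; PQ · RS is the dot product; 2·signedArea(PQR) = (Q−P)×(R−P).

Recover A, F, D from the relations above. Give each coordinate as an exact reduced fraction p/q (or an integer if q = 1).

1. A_x = -17/2  [A is the midpoint of BC]
2. A_y = 3/2  [A is the midpoint of BC]
   → A = (-17/2, 3/2)
3. F_x = 10  [BC ∥ FE ∩ CE ∥ BF]
4. F_y = 13  [BC ∥ FE ∩ CE ∥ BF]
   → F = (10, 13)
5. D_x = 13  [2·signedArea(DCF) = 243 ∩ FD · BC = -234]
6. D_y = 28  [2·signedArea(DCF) = 243 ∩ FD · BC = -234]
   → D = (13, 28)

A = (-17/2, 3/2)
D = (13, 28)
F = (10, 13)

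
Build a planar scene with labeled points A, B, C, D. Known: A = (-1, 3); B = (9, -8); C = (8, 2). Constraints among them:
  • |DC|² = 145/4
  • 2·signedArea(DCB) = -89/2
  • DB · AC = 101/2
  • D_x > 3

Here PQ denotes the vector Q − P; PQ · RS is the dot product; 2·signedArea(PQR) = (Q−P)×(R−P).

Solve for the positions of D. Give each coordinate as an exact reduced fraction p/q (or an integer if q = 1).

D = (4, -5/2)

1. D_x = 4  [2·signedArea(DCB) = -89/2 ∩ DB · AC = 101/2]
2. D_y = -5/2  [2·signedArea(DCB) = -89/2 ∩ DB · AC = 101/2]
   → D = (4, -5/2)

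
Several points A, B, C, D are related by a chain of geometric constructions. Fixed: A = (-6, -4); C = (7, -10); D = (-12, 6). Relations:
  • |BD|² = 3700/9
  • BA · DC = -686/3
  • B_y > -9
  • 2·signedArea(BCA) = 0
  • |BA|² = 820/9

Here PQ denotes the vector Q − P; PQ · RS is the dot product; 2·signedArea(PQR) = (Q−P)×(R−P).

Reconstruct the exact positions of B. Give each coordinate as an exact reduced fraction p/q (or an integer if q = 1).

B = (8/3, -8)

1. B_x = 8/3  [2·signedArea(BCA) = 0 ∩ BA · DC = -686/3]
2. B_y = -8  [2·signedArea(BCA) = 0 ∩ BA · DC = -686/3]
   → B = (8/3, -8)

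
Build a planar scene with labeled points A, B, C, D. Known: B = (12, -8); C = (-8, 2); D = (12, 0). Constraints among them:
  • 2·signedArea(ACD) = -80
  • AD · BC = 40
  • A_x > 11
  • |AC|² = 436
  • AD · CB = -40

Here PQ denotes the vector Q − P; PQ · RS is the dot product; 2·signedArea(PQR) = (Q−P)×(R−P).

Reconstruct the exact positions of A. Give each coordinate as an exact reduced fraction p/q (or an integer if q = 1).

A = (12, -4)

1. A_x = 12  [2·signedArea(ACD) = -80 ∩ AD · BC = 40]
2. A_y = -4  [2·signedArea(ACD) = -80 ∩ AD · BC = 40]
   → A = (12, -4)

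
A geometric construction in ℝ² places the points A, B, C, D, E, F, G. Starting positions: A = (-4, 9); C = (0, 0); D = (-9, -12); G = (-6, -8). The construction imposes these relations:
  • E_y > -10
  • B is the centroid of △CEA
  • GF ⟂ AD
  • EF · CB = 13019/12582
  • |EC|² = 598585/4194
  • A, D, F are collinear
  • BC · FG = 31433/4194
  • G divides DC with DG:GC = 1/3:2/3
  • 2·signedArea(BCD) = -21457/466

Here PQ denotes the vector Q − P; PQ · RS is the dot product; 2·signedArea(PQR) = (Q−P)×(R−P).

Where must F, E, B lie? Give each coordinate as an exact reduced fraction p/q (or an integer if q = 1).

B = (-1809/466, -251/4194)
E = (-3563/466, -12833/1398)
F = (-3699/466, -3513/466)

1. F_x = -3699/466  [A, D, F are collinear ∩ GF ⟂ AD]
2. F_y = -3513/466  [A, D, F are collinear ∩ GF ⟂ AD]
   → F = (-3699/466, -3513/466)
3. B_x = -1809/466  [2·signedArea(BCD) = -21457/466 ∩ BC · FG = 31433/4194]
4. B_y = -251/4194  [2·signedArea(BCD) = -21457/466 ∩ BC · FG = 31433/4194]
   → B = (-1809/466, -251/4194)
5. E_x = -3563/466  [EF · CB = 13019/12582 ∩ B is the centroid of △CEA]
6. E_y = -12833/1398  [EF · CB = 13019/12582 ∩ B is the centroid of △CEA]
   → E = (-3563/466, -12833/1398)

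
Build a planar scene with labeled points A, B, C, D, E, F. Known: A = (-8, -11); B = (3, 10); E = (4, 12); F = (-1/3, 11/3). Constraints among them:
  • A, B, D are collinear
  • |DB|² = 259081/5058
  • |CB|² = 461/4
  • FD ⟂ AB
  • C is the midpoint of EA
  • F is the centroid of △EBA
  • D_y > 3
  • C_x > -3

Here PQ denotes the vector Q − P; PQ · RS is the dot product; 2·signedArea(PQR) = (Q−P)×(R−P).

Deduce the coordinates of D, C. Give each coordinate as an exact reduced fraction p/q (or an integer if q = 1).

1. D_x = -541/1686  [A, B, D are collinear ∩ FD ⟂ AB]
2. D_y = 2057/562  [A, B, D are collinear ∩ FD ⟂ AB]
   → D = (-541/1686, 2057/562)
3. C_x = -2  [C is the midpoint of EA]
4. C_y = 1/2  [C is the midpoint of EA]
   → C = (-2, 1/2)

C = (-2, 1/2)
D = (-541/1686, 2057/562)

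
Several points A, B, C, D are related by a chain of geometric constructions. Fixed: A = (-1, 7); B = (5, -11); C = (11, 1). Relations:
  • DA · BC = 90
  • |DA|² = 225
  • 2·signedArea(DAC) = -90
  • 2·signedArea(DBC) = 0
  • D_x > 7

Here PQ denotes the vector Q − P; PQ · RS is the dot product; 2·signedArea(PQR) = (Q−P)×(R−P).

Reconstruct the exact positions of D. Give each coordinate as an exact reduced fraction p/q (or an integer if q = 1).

1. D_x = 8  [2·signedArea(DBC) = 0 ∩ 2·signedArea(DAC) = -90]
2. D_y = -5  [2·signedArea(DBC) = 0 ∩ 2·signedArea(DAC) = -90]
   → D = (8, -5)

D = (8, -5)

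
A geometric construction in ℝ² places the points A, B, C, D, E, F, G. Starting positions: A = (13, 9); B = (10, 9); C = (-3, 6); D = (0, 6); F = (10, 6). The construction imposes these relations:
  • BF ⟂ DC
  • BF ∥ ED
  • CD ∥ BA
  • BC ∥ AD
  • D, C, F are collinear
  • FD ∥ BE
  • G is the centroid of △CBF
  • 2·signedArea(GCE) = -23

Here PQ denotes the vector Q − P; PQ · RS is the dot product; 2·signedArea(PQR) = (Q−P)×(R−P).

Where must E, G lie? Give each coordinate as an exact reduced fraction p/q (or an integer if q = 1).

1. E_x = 0  [BF ∥ ED ∩ FD ∥ BE]
2. E_y = 9  [BF ∥ ED ∩ FD ∥ BE]
   → E = (0, 9)
3. G_x = 17/3  [G is the centroid of △CBF]
4. G_y = 7  [G is the centroid of △CBF]
   → G = (17/3, 7)

E = (0, 9)
G = (17/3, 7)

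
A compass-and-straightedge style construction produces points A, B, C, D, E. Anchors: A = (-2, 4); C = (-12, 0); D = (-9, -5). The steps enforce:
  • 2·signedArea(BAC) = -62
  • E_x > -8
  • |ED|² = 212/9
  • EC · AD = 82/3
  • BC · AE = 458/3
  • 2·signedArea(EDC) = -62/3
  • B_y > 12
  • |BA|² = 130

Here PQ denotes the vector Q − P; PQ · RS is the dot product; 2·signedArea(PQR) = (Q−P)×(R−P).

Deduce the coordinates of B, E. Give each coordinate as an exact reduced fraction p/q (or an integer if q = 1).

B = (5, 13)
E = (-23/3, -1/3)

1. B_x = 5  [line 4·x + -10·y + 110 = 0 ∩ |BA|² = 130]
2. B_y = 13  [line 4·x + -10·y + 110 = 0 ∩ |BA|² = 130]
   → B = (5, 13)
3. E_x = -23/3  [BC · AE = 458/3 ∩ EC · AD = 82/3]
4. E_y = -1/3  [BC · AE = 458/3 ∩ EC · AD = 82/3]
   → E = (-23/3, -1/3)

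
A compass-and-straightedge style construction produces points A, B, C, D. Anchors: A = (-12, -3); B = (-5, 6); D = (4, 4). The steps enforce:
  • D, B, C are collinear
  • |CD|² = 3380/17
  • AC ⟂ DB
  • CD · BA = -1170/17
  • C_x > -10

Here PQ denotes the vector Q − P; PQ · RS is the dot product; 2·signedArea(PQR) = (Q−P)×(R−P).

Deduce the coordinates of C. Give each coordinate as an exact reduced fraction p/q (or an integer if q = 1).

C = (-166/17, 120/17)

1. C_x = -166/17  [D, B, C are collinear ∩ AC ⟂ DB]
2. C_y = 120/17  [D, B, C are collinear ∩ AC ⟂ DB]
   → C = (-166/17, 120/17)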